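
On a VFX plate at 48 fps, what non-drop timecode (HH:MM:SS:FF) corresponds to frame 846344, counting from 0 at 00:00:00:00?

846344 ÷ 48 = 17632 full seconds, remainder 8 frames.
17632 s = 4 h 53 min 52 s.
Timecode: 04:53:52:08.

04:53:52:08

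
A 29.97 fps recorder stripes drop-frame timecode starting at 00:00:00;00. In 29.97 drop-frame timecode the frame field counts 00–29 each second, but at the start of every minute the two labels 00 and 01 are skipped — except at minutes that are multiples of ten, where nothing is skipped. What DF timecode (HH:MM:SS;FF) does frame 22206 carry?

Ten DF minutes hold 17982 frames, so frame 22206 lies in block 1 (frames 17982–35963) with 4224 frames into that block.
The block's first minute is 1800 frames and the rest 1798 each; 4224 frames reaches minute 2, so 1 × 18 + 2 × 2 = 22 labels have been skipped so far.
Adding those back, label number 22206 + 22 = 22228 at 30 labels/s is 740 s + 28 f = 0 h 12 min 20 s frame 28, i.e. 00:12:20;28.

00:12:20;28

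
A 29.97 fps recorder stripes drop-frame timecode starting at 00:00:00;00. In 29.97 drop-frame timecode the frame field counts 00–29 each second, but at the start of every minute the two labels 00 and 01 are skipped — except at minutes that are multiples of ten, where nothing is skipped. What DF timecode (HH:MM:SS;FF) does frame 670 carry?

00:00:22;10

Ten DF minutes hold 17982 frames, so frame 670 lies in block 0 (frames 0–17981) with 670 frames into that block.
The block's first minute is 1800 frames and the rest 1798 each; 670 frames reaches minute 0, so 0 × 18 + 0 × 2 = 0 labels have been skipped so far.
Adding those back, label number 670 + 0 = 670 at 30 labels/s is 22 s + 10 f = 0 h 0 min 22 s frame 10, i.e. 00:00:22;10.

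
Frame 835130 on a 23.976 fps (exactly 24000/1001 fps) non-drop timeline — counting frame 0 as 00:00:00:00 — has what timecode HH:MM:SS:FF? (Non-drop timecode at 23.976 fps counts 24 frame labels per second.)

835130 ÷ 24 = 34797 full seconds, remainder 2 frames.
34797 s = 9 h 39 min 57 s.
Timecode: 09:39:57:02.

09:39:57:02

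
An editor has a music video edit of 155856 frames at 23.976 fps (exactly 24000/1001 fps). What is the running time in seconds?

6500.494 seconds

Running time = 155856 / (24000/1001) = 6500.494 s.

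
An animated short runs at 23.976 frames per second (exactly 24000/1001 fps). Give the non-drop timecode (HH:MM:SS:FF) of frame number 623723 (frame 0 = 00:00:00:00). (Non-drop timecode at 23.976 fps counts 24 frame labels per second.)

623723 ÷ 24 = 25988 full seconds, remainder 11 frames.
25988 s = 7 h 13 min 8 s.
Timecode: 07:13:08:11.

07:13:08:11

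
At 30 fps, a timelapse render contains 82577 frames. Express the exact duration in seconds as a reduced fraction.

82577/30 seconds

Running time = 82577 ÷ (30) = 82577 × 1/30 = 82577/30 s.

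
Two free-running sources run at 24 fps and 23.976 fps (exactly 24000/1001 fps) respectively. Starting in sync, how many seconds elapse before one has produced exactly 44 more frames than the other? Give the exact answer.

The gap grows by |24000/1001 − 24| = 24/1001 frames per second.
Time for a 44-frame gap: 44 ÷ (24/1001) = 11011/6 s.

11011/6 seconds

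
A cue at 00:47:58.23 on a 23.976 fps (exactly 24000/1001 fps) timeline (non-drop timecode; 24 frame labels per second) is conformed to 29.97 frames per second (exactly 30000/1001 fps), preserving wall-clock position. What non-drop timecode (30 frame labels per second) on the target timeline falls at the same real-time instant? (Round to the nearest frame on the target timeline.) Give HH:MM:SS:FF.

00:47:58:29

Source frame index: (0×3600 + 47×60 + 58) × 24 + 23 = 69095.
Real time: 69095 / (24000/1001) = 13832819/4800 s.
Target frame: (13832819/4800) × (30000/1001) = 345475/4 ≈ 86368.750 → 86369.
At 30 labels/s: frame 86369 → 00:47:58:29.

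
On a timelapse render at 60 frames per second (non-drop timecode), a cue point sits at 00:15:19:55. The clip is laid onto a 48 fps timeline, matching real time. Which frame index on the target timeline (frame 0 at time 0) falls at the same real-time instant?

Source frame index: (0×3600 + 15×60 + 19) × 60 + 55 = 55195.
Real time: 55195 / (60) = 11039/12 s.
Target frame: (11039/12) × (48) = 44156.

frame 44156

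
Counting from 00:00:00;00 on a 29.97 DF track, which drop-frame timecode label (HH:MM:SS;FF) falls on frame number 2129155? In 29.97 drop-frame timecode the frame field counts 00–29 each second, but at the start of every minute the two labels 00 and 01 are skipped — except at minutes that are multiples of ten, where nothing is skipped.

19:44:02;27

Each 10-minute DF block holds 10 × 60 × 30 − 9 × 2 = 17982 frames. 2129155 ÷ 17982 → 118 full blocks, remainder 7279.
Within the partial block the first minute is 1800 frames and each further minute 1798, so 4 further minute boundaries passed. Total skipped labels = 18 × 118 + 2 × 4 = 2132.
Non-drop label index = 2129155 + 2132 = 2131287; at 30 labels/s that is 19:44:02:27, i.e. DF 19:44:02;27.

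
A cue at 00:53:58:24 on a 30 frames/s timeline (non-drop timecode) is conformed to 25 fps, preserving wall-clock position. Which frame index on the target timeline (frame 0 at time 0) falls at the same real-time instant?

Source frame index: (0×3600 + 53×60 + 58) × 30 + 24 = 97164.
Real time: 97164 / (30) = 16194/5 s.
Target frame: (16194/5) × (25) = 80970.

frame 80970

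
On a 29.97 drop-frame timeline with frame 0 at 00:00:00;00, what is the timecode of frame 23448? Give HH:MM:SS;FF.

00:13:02;12

Ten DF minutes hold 17982 frames, so frame 23448 lies in block 1 (frames 17982–35963) with 5466 frames into that block.
The block's first minute is 1800 frames and the rest 1798 each; 5466 frames reaches minute 3, so 1 × 18 + 3 × 2 = 24 labels have been skipped so far.
Adding those back, label number 23448 + 24 = 23472 at 30 labels/s is 782 s + 12 f = 0 h 13 min 2 s frame 12, i.e. 00:13:02;12.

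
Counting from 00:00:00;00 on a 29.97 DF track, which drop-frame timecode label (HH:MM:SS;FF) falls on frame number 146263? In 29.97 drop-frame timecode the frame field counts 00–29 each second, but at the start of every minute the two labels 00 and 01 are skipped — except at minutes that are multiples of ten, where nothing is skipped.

Each 10-minute DF block holds 10 × 60 × 30 − 9 × 2 = 17982 frames. 146263 ÷ 17982 → 8 full blocks, remainder 2407.
Within the partial block the first minute is 1800 frames and each further minute 1798, so 1 further minute boundary passed. Total skipped labels = 18 × 8 + 2 × 1 = 146.
Non-drop label index = 146263 + 146 = 146409; at 30 labels/s that is 01:21:20:09, i.e. DF 01:21:20;09.

01:21:20;09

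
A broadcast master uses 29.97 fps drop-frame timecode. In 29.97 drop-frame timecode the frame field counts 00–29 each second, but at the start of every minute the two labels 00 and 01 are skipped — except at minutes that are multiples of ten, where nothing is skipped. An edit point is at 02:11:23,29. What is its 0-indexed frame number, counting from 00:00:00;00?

236283

Complete 10-minute blocks: 13, each 17982 frames → 233766.
Remaining 1 whole minute in the current block: 1800 + 0 × 1798 = 1800 frames.
Within the current minute: 23 × 30 + 29 − 2 = 717 (labels ;00/;01 skipped at this minute). Total = 233766 + 1800 + 717 = 236283.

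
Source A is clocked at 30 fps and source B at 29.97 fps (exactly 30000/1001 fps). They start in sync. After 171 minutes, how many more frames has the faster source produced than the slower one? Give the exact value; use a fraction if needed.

307800/1001 frames

171 min = 10260 s.
A emits 30 × 10260 = 307800 frames; B emits 30000/1001 × 10260 = 307800000/1001.
Difference = 307800/1001 frames (≈ 307.4925); B is behind A.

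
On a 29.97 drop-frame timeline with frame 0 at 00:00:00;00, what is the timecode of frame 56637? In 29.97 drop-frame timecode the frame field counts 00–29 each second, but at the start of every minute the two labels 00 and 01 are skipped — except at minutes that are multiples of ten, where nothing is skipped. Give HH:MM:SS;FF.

00:31:29;23

Each 10-minute DF block holds 10 × 60 × 30 − 9 × 2 = 17982 frames. 56637 ÷ 17982 → 3 full blocks, remainder 2691.
Within the partial block the first minute is 1800 frames and each further minute 1798, so 1 further minute boundary passed. Total skipped labels = 18 × 3 + 2 × 1 = 56.
Non-drop label index = 56637 + 56 = 56693; at 30 labels/s that is 00:31:29:23, i.e. DF 00:31:29;23.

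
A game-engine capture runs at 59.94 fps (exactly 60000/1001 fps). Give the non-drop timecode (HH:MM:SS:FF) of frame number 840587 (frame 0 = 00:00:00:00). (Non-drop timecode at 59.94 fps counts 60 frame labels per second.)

840587 ÷ 60 = 14009 full seconds, remainder 47 frames.
14009 s = 3 h 53 min 29 s.
Timecode: 03:53:29:47.

03:53:29:47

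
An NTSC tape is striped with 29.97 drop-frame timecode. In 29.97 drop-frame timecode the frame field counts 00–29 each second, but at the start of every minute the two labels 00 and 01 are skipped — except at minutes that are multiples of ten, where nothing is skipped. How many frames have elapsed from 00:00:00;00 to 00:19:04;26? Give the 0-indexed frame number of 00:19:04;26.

As if non-drop at 30 labels/s: (0 × 3600 + 19 × 60 + 4) × 30 + 26 = 34346.
Minute boundaries passed: 19; those not divisible by 10: 19 − 1 = 18; dropped labels = 2 × 18 = 36.
Actual frame index = 34346 − 36 = 34310.

34310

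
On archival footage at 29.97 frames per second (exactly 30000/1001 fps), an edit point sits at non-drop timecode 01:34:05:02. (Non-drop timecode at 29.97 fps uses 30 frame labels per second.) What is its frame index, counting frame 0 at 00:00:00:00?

Total seconds to the label: (1 × 3600 + 34 × 60 + 5) = 5645.
Frame index = 5645 × 30 + 2 = 169352.

frame 169352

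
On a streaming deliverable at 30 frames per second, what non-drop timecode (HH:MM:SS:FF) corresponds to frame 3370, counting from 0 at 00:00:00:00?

00:01:52:10

3370 ÷ 30 = 112 full seconds, remainder 10 frames.
112 s = 0 h 1 min 52 s.
Timecode: 00:01:52:10.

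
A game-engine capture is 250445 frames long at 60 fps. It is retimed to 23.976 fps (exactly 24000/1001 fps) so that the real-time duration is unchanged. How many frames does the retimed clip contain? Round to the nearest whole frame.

100078 frames

Frames at target rate = 250445 × (24000/1001) / (60) = 7706000/77 ≈ 100077.922.
Nearest whole frame: 100078.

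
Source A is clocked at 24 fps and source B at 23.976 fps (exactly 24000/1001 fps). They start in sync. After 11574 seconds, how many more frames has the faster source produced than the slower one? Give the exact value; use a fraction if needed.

277776/1001 frames

A emits 24 × 11574 = 277776 frames; B emits 24000/1001 × 11574 = 277776000/1001.
Difference = 277776/1001 frames (≈ 277.4985); B is behind A.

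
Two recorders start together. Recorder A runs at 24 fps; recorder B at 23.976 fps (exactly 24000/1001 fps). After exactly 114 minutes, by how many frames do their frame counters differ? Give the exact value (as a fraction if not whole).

164160/1001 frames

114 min = 6840 s.
A emits 24 × 6840 = 164160 frames; B emits 24000/1001 × 6840 = 164160000/1001.
Difference = 164160/1001 frames (≈ 163.9960); B is behind A.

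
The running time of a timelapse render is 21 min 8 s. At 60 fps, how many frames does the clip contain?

76080 frames

21 min 8 s = 1268 s.
Frames = 1268 × 60 = 76080.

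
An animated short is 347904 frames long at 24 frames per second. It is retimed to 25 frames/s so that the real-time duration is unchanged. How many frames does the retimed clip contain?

362400 frames

Target frames = source frames × (target rate / source rate) = 347904 × (25)/(24) = 347904 × 25/24 = 362400.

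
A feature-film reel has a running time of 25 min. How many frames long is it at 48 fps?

72000 frames

25 min = 1500 s.
Frames = 1500 × 48 = 72000.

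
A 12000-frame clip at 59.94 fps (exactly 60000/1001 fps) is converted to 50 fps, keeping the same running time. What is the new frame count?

10010 frames

Target frames = source frames × (target rate / source rate) = 12000 × (50)/(60000/1001) = 12000 × 1001/1200 = 10010.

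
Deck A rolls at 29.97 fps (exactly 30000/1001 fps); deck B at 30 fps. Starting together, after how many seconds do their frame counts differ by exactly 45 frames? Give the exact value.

The gap grows by |30 − 30000/1001| = 30/1001 frames per second.
Time for a 45-frame gap: 45 ÷ (30/1001) = 1501.5 s.

1501.5 seconds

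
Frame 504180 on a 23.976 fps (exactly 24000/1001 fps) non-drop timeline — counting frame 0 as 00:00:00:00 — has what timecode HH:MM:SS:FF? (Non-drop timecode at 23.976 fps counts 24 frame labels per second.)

05:50:07:12

504180 ÷ 24 = 21007 full seconds, remainder 12 frames.
21007 s = 5 h 50 min 7 s.
Timecode: 05:50:07:12.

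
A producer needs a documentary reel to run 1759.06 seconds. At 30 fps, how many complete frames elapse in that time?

Frames = 1759.06 × 30 = 263859/5 ≈ 52771.8000.
Complete frames: 52771.

52771 frames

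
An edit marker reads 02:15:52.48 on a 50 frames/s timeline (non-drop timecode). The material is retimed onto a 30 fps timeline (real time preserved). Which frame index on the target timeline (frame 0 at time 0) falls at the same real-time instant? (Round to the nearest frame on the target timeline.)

frame 244589

Source frame index: (2×3600 + 15×60 + 52) × 50 + 48 = 407648.
Real time: 407648 / (50) = 203824/25 s.
Target frame: (203824/25) × (30) = 1222944/5 ≈ 244588.800 → 244589.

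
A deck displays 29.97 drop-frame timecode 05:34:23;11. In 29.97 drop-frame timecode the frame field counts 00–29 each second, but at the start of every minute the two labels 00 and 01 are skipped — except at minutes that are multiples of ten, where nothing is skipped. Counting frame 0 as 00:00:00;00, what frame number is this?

601299

Complete 10-minute blocks: 33, each 17982 frames → 593406.
Remaining 4 whole minutes in the current block: 1800 + 3 × 1798 = 7194 frames.
Within the current minute: 23 × 30 + 11 − 2 = 699 (labels ;00/;01 skipped at this minute). Total = 593406 + 7194 + 699 = 601299.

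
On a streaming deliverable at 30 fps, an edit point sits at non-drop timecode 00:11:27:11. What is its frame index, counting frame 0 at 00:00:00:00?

Total seconds to the label: (0 × 3600 + 11 × 60 + 27) = 687.
Frame index = 687 × 30 + 11 = 20621.

20621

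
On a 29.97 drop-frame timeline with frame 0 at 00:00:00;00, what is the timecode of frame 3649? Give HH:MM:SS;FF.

00:02:01;23

Ten DF minutes hold 17982 frames, so frame 3649 lies in block 0 (frames 0–17981) with 3649 frames into that block.
The block's first minute is 1800 frames and the rest 1798 each; 3649 frames reaches minute 2, so 0 × 18 + 2 × 2 = 4 labels have been skipped so far.
Adding those back, label number 3649 + 4 = 3653 at 30 labels/s is 121 s + 23 f = 0 h 2 min 1 s frame 23, i.e. 00:02:01;23.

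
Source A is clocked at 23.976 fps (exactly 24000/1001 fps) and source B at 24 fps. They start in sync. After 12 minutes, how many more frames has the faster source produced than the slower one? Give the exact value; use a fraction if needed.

12 min = 720 s.
A emits 24000/1001 × 720 = 17280000/1001 frames; B emits 24 × 720 = 17280.
Difference = 17280/1001 frames (≈ 17.2627); B is ahead of A.

17280/1001 frames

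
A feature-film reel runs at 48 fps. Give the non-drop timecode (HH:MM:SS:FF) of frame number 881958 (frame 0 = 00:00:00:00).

881958 ÷ 48 = 18374 full seconds, remainder 6 frames.
18374 s = 5 h 6 min 14 s.
Timecode: 05:06:14:06.

05:06:14:06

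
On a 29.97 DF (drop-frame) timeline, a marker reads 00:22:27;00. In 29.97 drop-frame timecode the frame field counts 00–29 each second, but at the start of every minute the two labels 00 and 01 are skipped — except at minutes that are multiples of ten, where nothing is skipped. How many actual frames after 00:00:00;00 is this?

40370

As if non-drop at 30 labels/s: (0 × 3600 + 22 × 60 + 27) × 30 + 0 = 40410.
Minute boundaries passed: 22; those not divisible by 10: 22 − 2 = 20; dropped labels = 2 × 20 = 40.
Actual frame index = 40410 − 40 = 40370.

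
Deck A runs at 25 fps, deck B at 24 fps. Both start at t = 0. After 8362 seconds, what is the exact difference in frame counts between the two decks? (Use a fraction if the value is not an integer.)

A emits 25 × 8362 = 209050 frames; B emits 24 × 8362 = 200688.
Difference = 8362 frames; B is behind A.

8362 frames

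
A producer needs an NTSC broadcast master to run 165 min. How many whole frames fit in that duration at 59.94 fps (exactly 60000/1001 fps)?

593406 frames

165 min = 9900 s.
Frames = 9900 × 60000/1001 = 54000000/91 ≈ 593406.5934.
Complete frames: 593406.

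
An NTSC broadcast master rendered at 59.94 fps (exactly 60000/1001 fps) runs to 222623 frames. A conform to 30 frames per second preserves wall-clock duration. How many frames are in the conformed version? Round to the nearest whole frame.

111423 frames

Frames at target rate = 222623 × (30) / (60000/1001) = 222845623/2000 ≈ 111422.811.
Nearest whole frame: 111423.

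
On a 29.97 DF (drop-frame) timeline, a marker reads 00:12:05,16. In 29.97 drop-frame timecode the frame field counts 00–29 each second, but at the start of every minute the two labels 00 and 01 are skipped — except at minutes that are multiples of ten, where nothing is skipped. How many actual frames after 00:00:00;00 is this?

As if non-drop at 30 labels/s: (0 × 3600 + 12 × 60 + 5) × 30 + 16 = 21766.
Minute boundaries passed: 12; those not divisible by 10: 12 − 1 = 11; dropped labels = 2 × 11 = 22.
Actual frame index = 21766 − 22 = 21744.

21744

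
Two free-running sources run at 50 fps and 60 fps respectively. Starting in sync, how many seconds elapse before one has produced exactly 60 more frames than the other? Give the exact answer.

The gap grows by |60 − 50| = 10 frames per second.
Time for a 60-frame gap: 60 ÷ (10) = 6 s.

6 seconds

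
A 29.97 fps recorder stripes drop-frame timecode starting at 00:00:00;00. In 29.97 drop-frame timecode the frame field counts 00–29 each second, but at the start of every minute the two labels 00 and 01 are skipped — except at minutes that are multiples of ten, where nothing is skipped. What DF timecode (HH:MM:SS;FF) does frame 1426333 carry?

13:13:12;01

Ten DF minutes hold 17982 frames, so frame 1426333 lies in block 79 (frames 1420578–1438559) with 5755 frames into that block.
The block's first minute is 1800 frames and the rest 1798 each; 5755 frames reaches minute 3, so 79 × 18 + 3 × 2 = 1428 labels have been skipped so far.
Adding those back, label number 1426333 + 1428 = 1427761 at 30 labels/s is 47592 s + 1 f = 13 h 13 min 12 s frame 1, i.e. 13:13:12;01.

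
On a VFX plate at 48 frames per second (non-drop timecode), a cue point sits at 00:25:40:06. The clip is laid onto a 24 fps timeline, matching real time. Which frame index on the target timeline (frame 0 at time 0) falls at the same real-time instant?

Source frame index: (0×3600 + 25×60 + 40) × 48 + 6 = 73926.
Real time: 73926 / (48) = 12321/8 s.
Target frame: (12321/8) × (24) = 36963.

frame 36963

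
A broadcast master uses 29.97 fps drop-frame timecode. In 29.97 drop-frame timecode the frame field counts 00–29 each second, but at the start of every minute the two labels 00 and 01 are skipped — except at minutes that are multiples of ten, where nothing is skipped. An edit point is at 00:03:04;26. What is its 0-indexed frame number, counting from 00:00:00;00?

Complete 10-minute blocks: 0, each 17982 frames → 0.
Remaining 3 whole minutes in the current block: 1800 + 2 × 1798 = 5396 frames.
Within the current minute: 4 × 30 + 26 − 2 = 144 (labels ;00/;01 skipped at this minute). Total = 0 + 5396 + 144 = 5540.

5540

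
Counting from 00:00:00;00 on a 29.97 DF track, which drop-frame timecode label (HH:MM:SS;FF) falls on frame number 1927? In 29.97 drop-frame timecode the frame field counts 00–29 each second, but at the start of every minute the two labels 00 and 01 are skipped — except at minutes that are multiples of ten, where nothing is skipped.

00:01:04;09

Each 10-minute DF block holds 10 × 60 × 30 − 9 × 2 = 17982 frames. 1927 ÷ 17982 → 0 full blocks, remainder 1927.
Within the partial block the first minute is 1800 frames and each further minute 1798, so 1 further minute boundary passed. Total skipped labels = 18 × 0 + 2 × 1 = 2.
Non-drop label index = 1927 + 2 = 1929; at 30 labels/s that is 00:01:04:09, i.e. DF 00:01:04;09.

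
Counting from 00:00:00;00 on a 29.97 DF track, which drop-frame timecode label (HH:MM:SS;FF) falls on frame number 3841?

00:02:08;05

Each 10-minute DF block holds 10 × 60 × 30 − 9 × 2 = 17982 frames. 3841 ÷ 17982 → 0 full blocks, remainder 3841.
Within the partial block the first minute is 1800 frames and each further minute 1798, so 2 further minute boundaries passed. Total skipped labels = 18 × 0 + 2 × 2 = 4.
Non-drop label index = 3841 + 4 = 3845; at 30 labels/s that is 00:02:08:05, i.e. DF 00:02:08;05.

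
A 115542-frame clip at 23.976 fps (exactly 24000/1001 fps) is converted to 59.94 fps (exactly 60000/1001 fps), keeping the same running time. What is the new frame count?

Target frames = source frames × (target rate / source rate) = 115542 × (60000/1001)/(24000/1001) = 115542 × 5/2 = 288855.

288855 frames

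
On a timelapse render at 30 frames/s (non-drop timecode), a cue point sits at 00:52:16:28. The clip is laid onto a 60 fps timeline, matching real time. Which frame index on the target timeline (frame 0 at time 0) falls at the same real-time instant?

frame 188216

Source frame index: (0×3600 + 52×60 + 16) × 30 + 28 = 94108.
Real time: 94108 / (30) = 47054/15 s.
Target frame: (47054/15) × (60) = 188216.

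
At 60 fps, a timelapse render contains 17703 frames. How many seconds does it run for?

295.05 seconds

Running time = 17703 / (60) = 295.05 s.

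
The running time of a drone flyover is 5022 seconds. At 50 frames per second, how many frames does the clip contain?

Frames = 5022 × 50 = 251100.

251100 frames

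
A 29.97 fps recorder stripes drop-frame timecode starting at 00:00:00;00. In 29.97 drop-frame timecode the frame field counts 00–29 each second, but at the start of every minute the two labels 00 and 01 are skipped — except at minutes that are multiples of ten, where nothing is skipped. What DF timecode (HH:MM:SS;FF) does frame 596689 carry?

Each 10-minute DF block holds 10 × 60 × 30 − 9 × 2 = 17982 frames. 596689 ÷ 17982 → 33 full blocks, remainder 3283.
Within the partial block the first minute is 1800 frames and each further minute 1798, so 1 further minute boundary passed. Total skipped labels = 18 × 33 + 2 × 1 = 596.
Non-drop label index = 596689 + 596 = 597285; at 30 labels/s that is 05:31:49:15, i.e. DF 05:31:49;15.

05:31:49;15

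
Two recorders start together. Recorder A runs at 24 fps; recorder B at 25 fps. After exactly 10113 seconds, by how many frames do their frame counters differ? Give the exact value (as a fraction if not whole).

10113 frames

A emits 24 × 10113 = 242712 frames; B emits 25 × 10113 = 252825.
Difference = 10113 frames; B is ahead of A.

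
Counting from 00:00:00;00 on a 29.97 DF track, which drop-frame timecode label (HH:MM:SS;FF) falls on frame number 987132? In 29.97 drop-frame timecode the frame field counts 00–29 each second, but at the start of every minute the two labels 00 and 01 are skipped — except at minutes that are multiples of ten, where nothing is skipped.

Each 10-minute DF block holds 10 × 60 × 30 − 9 × 2 = 17982 frames. 987132 ÷ 17982 → 54 full blocks, remainder 16104.
Within the partial block the first minute is 1800 frames and each further minute 1798, so 8 further minute boundaries passed. Total skipped labels = 18 × 54 + 2 × 8 = 988.
Non-drop label index = 987132 + 988 = 988120; at 30 labels/s that is 09:08:57:10, i.e. DF 09:08:57;10.

09:08:57;10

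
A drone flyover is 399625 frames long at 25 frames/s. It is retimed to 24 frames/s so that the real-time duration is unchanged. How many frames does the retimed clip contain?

383640 frames

Target frames = source frames × (target rate / source rate) = 399625 × (24)/(25) = 399625 × 24/25 = 383640.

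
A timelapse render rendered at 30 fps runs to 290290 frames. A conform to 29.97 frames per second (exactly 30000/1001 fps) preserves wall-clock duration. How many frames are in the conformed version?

Target frames = source frames × (target rate / source rate) = 290290 × (30000/1001)/(30) = 290290 × 1000/1001 = 290000.

290000 frames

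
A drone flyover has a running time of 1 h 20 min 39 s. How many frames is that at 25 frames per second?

1 h 20 min 39 s = 4839 s.
Frames = 4839 × 25 = 120975.

120975 frames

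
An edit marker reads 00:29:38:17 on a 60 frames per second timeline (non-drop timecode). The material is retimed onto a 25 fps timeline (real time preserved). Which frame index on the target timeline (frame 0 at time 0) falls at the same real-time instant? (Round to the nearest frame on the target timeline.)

frame 44457

Source frame index: (0×3600 + 29×60 + 38) × 60 + 17 = 106697.
Real time: 106697 / (60) = 106697/60 s.
Target frame: (106697/60) × (25) = 533485/12 ≈ 44457.083 → 44457.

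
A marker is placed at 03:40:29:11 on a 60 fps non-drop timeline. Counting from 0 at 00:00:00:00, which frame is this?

793751

Total seconds to the label: (3 × 3600 + 40 × 60 + 29) = 13229.
Frame index = 13229 × 60 + 11 = 793751.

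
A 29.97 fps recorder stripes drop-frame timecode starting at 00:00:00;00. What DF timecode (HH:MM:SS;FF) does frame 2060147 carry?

19:05:40;09

Ten DF minutes hold 17982 frames, so frame 2060147 lies in block 114 (frames 2049948–2067929) with 10199 frames into that block.
The block's first minute is 1800 frames and the rest 1798 each; 10199 frames reaches minute 5, so 114 × 18 + 5 × 2 = 2062 labels have been skipped so far.
Adding those back, label number 2060147 + 2062 = 2062209 at 30 labels/s is 68740 s + 9 f = 19 h 5 min 40 s frame 9, i.e. 19:05:40;09.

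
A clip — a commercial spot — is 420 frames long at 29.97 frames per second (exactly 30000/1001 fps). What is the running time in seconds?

14.014 seconds

Running time = 420 / (30000/1001) = 14.014 s.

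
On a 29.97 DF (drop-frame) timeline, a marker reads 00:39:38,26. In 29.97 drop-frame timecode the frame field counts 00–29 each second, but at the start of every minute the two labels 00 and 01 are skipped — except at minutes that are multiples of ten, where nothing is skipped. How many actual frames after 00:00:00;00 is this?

Complete 10-minute blocks: 3, each 17982 frames → 53946.
Remaining 9 whole minutes in the current block: 1800 + 8 × 1798 = 16184 frames.
Within the current minute: 38 × 30 + 26 − 2 = 1164 (labels ;00/;01 skipped at this minute). Total = 53946 + 16184 + 1164 = 71294.

71294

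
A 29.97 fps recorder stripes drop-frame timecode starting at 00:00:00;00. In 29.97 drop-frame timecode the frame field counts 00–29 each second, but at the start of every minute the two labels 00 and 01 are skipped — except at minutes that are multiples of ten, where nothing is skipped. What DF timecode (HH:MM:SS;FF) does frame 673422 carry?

Each 10-minute DF block holds 10 × 60 × 30 − 9 × 2 = 17982 frames. 673422 ÷ 17982 → 37 full blocks, remainder 8088.
Within the partial block the first minute is 1800 frames and each further minute 1798, so 4 further minute boundaries passed. Total skipped labels = 18 × 37 + 2 × 4 = 674.
Non-drop label index = 673422 + 674 = 674096; at 30 labels/s that is 06:14:29:26, i.e. DF 06:14:29;26.

06:14:29;26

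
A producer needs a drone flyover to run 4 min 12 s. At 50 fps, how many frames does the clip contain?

4 min 12 s = 252 s.
Frames = 252 × 50 = 12600.

12600 frames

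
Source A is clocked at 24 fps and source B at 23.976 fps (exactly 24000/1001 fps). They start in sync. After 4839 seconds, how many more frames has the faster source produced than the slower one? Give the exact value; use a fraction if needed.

116136/1001 frames

A emits 24 × 4839 = 116136 frames; B emits 24000/1001 × 4839 = 116136000/1001.
Difference = 116136/1001 frames (≈ 116.0200); B is behind A.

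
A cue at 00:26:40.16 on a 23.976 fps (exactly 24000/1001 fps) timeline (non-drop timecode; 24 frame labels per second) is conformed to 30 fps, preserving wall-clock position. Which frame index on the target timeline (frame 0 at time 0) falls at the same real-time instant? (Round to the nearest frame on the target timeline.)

Source frame index: (0×3600 + 26×60 + 40) × 24 + 16 = 38416.
Real time: 38416 / (24000/1001) = 2403401/1500 s.
Target frame: (2403401/1500) × (30) = 2403401/50 ≈ 48068.020 → 48068.

frame 48068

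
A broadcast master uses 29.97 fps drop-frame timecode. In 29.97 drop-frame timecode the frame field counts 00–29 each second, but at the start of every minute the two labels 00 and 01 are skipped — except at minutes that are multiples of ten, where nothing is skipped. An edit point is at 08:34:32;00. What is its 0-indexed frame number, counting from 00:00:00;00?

925234

As if non-drop at 30 labels/s: (8 × 3600 + 34 × 60 + 32) × 30 + 0 = 926160.
Minute boundaries passed: 514; those not divisible by 10: 514 − 51 = 463; dropped labels = 2 × 463 = 926.
Actual frame index = 926160 − 926 = 925234.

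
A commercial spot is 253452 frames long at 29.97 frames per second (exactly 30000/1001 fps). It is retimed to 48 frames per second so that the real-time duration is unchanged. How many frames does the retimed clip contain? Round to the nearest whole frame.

405929 frames

Frames at target rate = 253452 × (48) / (30000/1001) = 253705452/625 ≈ 405928.723.
Nearest whole frame: 405929.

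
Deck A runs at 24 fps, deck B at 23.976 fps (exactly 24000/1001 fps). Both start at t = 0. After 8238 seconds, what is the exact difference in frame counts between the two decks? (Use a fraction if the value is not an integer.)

197712/1001 frames

A emits 24 × 8238 = 197712 frames; B emits 24000/1001 × 8238 = 197712000/1001.
Difference = 197712/1001 frames (≈ 197.5145); B is behind A.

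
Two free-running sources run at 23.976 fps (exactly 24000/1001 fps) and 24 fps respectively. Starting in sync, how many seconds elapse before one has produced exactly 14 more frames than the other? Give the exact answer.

7007/12 seconds

The gap grows by |24 − 24000/1001| = 24/1001 frames per second.
Time for a 14-frame gap: 14 ÷ (24/1001) = 7007/12 s.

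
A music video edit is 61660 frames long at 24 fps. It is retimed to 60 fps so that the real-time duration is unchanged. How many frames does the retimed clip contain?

154150 frames

Target frames = source frames × (target rate / source rate) = 61660 × (60)/(24) = 61660 × 5/2 = 154150.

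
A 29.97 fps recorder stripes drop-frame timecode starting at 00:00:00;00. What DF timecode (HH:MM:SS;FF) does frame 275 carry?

00:00:09;05

Ten DF minutes hold 17982 frames, so frame 275 lies in block 0 (frames 0–17981) with 275 frames into that block.
The block's first minute is 1800 frames and the rest 1798 each; 275 frames reaches minute 0, so 0 × 18 + 0 × 2 = 0 labels have been skipped so far.
Adding those back, label number 275 + 0 = 275 at 30 labels/s is 9 s + 5 f = 0 h 0 min 9 s frame 5, i.e. 00:00:09;05.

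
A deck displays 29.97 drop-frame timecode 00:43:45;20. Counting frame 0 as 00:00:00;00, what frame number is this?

Complete 10-minute blocks: 4, each 17982 frames → 71928.
Remaining 3 whole minutes in the current block: 1800 + 2 × 1798 = 5396 frames.
Within the current minute: 45 × 30 + 20 − 2 = 1368 (labels ;00/;01 skipped at this minute). Total = 71928 + 5396 + 1368 = 78692.

78692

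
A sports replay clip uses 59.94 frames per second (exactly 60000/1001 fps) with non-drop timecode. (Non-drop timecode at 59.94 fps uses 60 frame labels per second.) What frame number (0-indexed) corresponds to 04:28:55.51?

Total seconds to the label: (4 × 3600 + 28 × 60 + 55) = 16135.
Frame index = 16135 × 60 + 51 = 968151.

frame 968151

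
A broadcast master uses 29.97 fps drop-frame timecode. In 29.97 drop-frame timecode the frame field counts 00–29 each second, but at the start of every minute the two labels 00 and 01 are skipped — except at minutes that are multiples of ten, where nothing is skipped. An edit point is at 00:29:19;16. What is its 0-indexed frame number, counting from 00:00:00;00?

52732

As if non-drop at 30 labels/s: (0 × 3600 + 29 × 60 + 19) × 30 + 16 = 52786.
Minute boundaries passed: 29; those not divisible by 10: 29 − 2 = 27; dropped labels = 2 × 27 = 54.
Actual frame index = 52786 − 54 = 52732.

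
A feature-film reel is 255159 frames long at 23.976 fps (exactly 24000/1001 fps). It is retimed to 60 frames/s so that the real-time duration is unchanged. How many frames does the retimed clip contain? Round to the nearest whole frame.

Frames at target rate = 255159 × (60) / (24000/1001) = 255414159/400 ≈ 638535.397.
Nearest whole frame: 638535.

638535 frames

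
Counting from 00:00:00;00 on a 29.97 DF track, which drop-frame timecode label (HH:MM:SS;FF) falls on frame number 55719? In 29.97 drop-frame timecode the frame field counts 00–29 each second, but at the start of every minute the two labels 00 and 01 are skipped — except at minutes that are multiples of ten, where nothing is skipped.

00:30:59;03

Ten DF minutes hold 17982 frames, so frame 55719 lies in block 3 (frames 53946–71927) with 1773 frames into that block.
The block's first minute is 1800 frames and the rest 1798 each; 1773 frames reaches minute 0, so 3 × 18 + 0 × 2 = 54 labels have been skipped so far.
Adding those back, label number 55719 + 54 = 55773 at 30 labels/s is 1859 s + 3 f = 0 h 30 min 59 s frame 3, i.e. 00:30:59;03.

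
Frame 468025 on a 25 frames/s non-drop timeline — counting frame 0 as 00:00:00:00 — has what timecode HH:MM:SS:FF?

05:12:01:00

468025 ÷ 25 = 18721 full seconds, remainder 0 frames.
18721 s = 5 h 12 min 1 s.
Timecode: 05:12:01:00.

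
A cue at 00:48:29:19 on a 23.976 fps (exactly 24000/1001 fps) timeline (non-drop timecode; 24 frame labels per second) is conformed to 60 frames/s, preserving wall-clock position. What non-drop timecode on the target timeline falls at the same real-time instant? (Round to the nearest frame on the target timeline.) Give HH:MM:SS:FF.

Source frame index: (0×3600 + 48×60 + 29) × 24 + 19 = 69835.
Real time: 69835 / (24000/1001) = 13980967/4800 s.
Target frame: (13980967/4800) × (60) = 13980967/80 ≈ 174762.087 → 174762.
At 60 labels/s: frame 174762 → 00:48:32:42.

00:48:32:42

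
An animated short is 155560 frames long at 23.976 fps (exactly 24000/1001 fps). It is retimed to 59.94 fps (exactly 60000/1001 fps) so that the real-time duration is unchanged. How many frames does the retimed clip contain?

Target frames = source frames × (target rate / source rate) = 155560 × (60000/1001)/(24000/1001) = 155560 × 5/2 = 388900.

388900 frames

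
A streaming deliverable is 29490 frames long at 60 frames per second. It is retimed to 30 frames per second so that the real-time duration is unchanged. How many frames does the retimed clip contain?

Frames at target rate = 29490 × (30) / (60) = 14745.

14745 frames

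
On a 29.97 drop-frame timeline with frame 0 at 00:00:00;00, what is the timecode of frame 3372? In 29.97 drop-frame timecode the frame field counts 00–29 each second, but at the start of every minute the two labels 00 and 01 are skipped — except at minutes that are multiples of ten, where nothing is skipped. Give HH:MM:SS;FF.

Ten DF minutes hold 17982 frames, so frame 3372 lies in block 0 (frames 0–17981) with 3372 frames into that block.
The block's first minute is 1800 frames and the rest 1798 each; 3372 frames reaches minute 1, so 0 × 18 + 1 × 2 = 2 labels have been skipped so far.
Adding those back, label number 3372 + 2 = 3374 at 30 labels/s is 112 s + 14 f = 0 h 1 min 52 s frame 14, i.e. 00:01:52;14.

00:01:52;14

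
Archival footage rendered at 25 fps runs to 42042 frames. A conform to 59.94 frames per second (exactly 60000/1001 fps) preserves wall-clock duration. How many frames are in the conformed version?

Target frames = source frames × (target rate / source rate) = 42042 × (60000/1001)/(25) = 42042 × 2400/1001 = 100800.

100800 frames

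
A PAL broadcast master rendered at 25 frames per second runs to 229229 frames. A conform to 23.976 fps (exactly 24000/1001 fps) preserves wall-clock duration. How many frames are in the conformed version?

Target frames = source frames × (target rate / source rate) = 229229 × (24000/1001)/(25) = 229229 × 960/1001 = 219840.

219840 frames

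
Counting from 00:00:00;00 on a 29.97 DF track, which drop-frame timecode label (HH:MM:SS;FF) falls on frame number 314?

Ten DF minutes hold 17982 frames, so frame 314 lies in block 0 (frames 0–17981) with 314 frames into that block.
The block's first minute is 1800 frames and the rest 1798 each; 314 frames reaches minute 0, so 0 × 18 + 0 × 2 = 0 labels have been skipped so far.
Adding those back, label number 314 + 0 = 314 at 30 labels/s is 10 s + 14 f = 0 h 0 min 10 s frame 14, i.e. 00:00:10;14.

00:00:10;14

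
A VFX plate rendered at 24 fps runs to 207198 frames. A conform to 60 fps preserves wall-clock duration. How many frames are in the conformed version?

Target frames = source frames × (target rate / source rate) = 207198 × (60)/(24) = 207198 × 5/2 = 517995.

517995 frames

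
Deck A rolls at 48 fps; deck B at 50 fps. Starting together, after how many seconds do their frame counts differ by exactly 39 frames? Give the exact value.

The gap grows by |50 − 48| = 2 frames per second.
Time for a 39-frame gap: 39 ÷ (2) = 19.5 s.

19.5 seconds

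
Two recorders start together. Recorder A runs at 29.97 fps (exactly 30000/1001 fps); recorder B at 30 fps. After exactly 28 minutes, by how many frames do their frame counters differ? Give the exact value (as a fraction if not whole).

28 min = 1680 s.
A emits 30000/1001 × 1680 = 7200000/143 frames; B emits 30 × 1680 = 50400.
Difference = 7200/143 frames (≈ 50.3497); B is ahead of A.

7200/143 frames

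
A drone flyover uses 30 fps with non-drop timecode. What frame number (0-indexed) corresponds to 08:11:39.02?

Total seconds to the label: (8 × 3600 + 11 × 60 + 39) = 29499.
Frame index = 29499 × 30 + 2 = 884972.

884972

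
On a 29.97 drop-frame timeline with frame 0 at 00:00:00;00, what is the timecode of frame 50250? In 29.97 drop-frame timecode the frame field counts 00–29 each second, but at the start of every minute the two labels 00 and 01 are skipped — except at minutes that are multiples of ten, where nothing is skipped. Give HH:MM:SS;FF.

00:27:56;20

Ten DF minutes hold 17982 frames, so frame 50250 lies in block 2 (frames 35964–53945) with 14286 frames into that block.
The block's first minute is 1800 frames and the rest 1798 each; 14286 frames reaches minute 7, so 2 × 18 + 7 × 2 = 50 labels have been skipped so far.
Adding those back, label number 50250 + 50 = 50300 at 30 labels/s is 1676 s + 20 f = 0 h 27 min 56 s frame 20, i.e. 00:27:56;20.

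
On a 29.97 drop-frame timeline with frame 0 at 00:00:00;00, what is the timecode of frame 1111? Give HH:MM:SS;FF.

Ten DF minutes hold 17982 frames, so frame 1111 lies in block 0 (frames 0–17981) with 1111 frames into that block.
The block's first minute is 1800 frames and the rest 1798 each; 1111 frames reaches minute 0, so 0 × 18 + 0 × 2 = 0 labels have been skipped so far.
Adding those back, label number 1111 + 0 = 1111 at 30 labels/s is 37 s + 1 f = 0 h 0 min 37 s frame 1, i.e. 00:00:37;01.

00:00:37;01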